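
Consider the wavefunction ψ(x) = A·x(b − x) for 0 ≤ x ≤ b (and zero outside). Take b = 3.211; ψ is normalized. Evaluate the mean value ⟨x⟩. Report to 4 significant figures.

By definition ⟨x⟩ = ∫ x |ψ(x)|² dx.
The ratio of the moment integral to the normalization integral gives ⟨x⟩ = b/2.
Putting b = 3.211 gives 1.6055.

⟨x⟩ ≈ 1.606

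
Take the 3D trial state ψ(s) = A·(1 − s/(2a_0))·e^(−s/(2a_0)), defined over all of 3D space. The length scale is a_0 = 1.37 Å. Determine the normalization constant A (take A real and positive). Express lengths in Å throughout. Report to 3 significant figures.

A ≈ 0.124 Å^(-3/2)

Normalization requires ∫|ψ|² 4πs² ds = 1, integrated from 0 to ∞.
The angular integral contributes 4π, leaving ∫₀^∞ s²|ψ|² ds.
With ∫₀^∞ s^4 e^(−αs) ds = 4!/α^5, with ψ = A·(1 − s/(2a_0))·e^(−s/(2a_0)), the integral evaluates to A²·[8·π·a_0^3].
Substituting a_0 = 1.37 gives A² = 0.01547, so A = 0.1244.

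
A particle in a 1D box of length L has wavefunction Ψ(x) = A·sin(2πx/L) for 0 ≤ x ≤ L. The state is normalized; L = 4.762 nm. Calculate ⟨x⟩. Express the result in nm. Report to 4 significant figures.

⟨x⟩ ≈ 2.381 nm

The expectation value is the |Ψ|²-weighted average of x: ∫ x|Ψ|² dx.
With ∫₀^L sin²(nπx/L) dx = L/2, since the A² factors cancel between numerator and denominator, ⟨x⟩ = L/2.
Putting L = 4.762 gives 2.3810.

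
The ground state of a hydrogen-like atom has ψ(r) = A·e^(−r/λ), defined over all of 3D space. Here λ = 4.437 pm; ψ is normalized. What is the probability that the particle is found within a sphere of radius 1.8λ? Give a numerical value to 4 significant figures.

P ≈ 0.6973

P = ∫ |ψ|² 4πr² dr over r ≤ 1.8λ.
The full normalization integral is A²·[π·λ^3] = 1, fixing A².
Let u = r/λ; then A², 4π and the length scale all cancel, so P = ∫_{0}^{1.8} u^2·e^(-2·u) du ÷ ∫_{0}^{∞} u^2·e^(-2·u) du.
With ∫ u^2·e^(-2·u) du = -(2·u^2 + 2·u + 1)·e^(-2·u)/4 + C, the region integral is 1/4 - 277·e^(-18/5)/100 and the full one is 1/4.
Taking the ratio yields P = 0.69725.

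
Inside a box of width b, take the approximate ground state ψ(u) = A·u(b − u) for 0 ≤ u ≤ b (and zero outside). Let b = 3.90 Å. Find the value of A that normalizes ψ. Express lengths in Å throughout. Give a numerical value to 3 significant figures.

The normalization condition is ∫|ψ|² du = 1 from 0 to b.
∫|ψ|² du = A²·(b^5/30).
Hence A² = 1/[b^5/30].
Plugging in b = 3.90 yields A = 0.1823.

A ≈ 0.182 Å^(-5/2)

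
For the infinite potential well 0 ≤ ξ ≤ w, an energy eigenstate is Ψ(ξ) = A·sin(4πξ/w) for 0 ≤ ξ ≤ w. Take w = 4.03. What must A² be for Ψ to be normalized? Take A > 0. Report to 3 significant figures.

We need A² ∫|f|² dξ = 1, taking the integral from 0 to w.
Carrying out the integral gives A² · w/2.
Setting this equal to 1 gives A² = 1/(w/2).
With w = 4.03: A² = 0.4963 and A = 0.7045.

A^2 ≈ 0.496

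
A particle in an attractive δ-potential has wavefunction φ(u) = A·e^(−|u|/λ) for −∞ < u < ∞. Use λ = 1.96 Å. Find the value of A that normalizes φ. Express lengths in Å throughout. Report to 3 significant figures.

A ≈ 0.714 Å^(-1/2)

We need A² ∫|f|² du = 1, taking the integral from −∞ to ∞.
With φ = A·e^(−|u|/λ), the integral evaluates to A²·[λ].
With λ = 1.96: A² = 0.5102 and A = 0.7143.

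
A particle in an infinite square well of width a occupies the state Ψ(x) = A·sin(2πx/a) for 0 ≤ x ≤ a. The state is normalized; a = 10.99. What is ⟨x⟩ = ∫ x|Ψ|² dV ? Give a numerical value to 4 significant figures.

⟨x⟩ ≈ 5.495

By definition ⟨x⟩ = ∫ x |Ψ(x)|² dx.
Evaluating both integrals, ⟨x⟩ = a/2.
With a = 10.99, ⟨x⟩ = 5.4950.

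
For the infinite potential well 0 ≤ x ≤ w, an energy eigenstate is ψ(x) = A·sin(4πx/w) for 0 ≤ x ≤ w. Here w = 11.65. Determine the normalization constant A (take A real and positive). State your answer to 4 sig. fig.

Normalization requires ∫|ψ|² dx = 1, integrated from 0 to w.
∫|ψ|² dx = A²·(w/2).
Hence A² = 1/[w/2].
Substituting w = 11.65 gives A² = 0.17167, so A = 0.41434.

A ≈ 0.4143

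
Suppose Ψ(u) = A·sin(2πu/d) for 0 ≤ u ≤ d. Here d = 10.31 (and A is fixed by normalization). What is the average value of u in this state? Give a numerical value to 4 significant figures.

By definition ⟨u⟩ = ∫ u |Ψ(u)|² du.
Since the A² factors cancel between numerator and denominator, ⟨u⟩ = d/2.
With d = 10.31, ⟨u⟩ = 5.1550.

⟨u⟩ ≈ 5.155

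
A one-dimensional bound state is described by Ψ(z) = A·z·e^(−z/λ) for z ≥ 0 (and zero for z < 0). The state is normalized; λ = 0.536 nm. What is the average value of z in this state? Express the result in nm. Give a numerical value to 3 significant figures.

The expectation value is the |Ψ|²-weighted average of z: ∫ z|Ψ|² dz.
Evaluating both integrals, ⟨z⟩ = 3·λ/2.
With λ = 0.536, ⟨z⟩ = 0.8040.

⟨z⟩ ≈ 0.804 nm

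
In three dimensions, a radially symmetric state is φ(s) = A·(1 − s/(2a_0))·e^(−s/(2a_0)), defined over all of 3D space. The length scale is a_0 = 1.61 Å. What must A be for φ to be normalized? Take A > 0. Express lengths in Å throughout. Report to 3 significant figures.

Normalization requires ∫|φ|² 4πs² ds = 1, integrated from 0 to ∞.
In 3D with spherical symmetry the volume element is 4πs² ds.
With ∫₀^∞ s^4 e^(−αs) ds = 4!/α^5, with φ = A·(1 − s/(2a_0))·e^(−s/(2a_0)), the integral evaluates to A²·[8·π·a_0^3].
Hence A² = 1/[8·π·a_0^3].
Substituting a_0 = 1.61 gives A² = 0.009534, so A = 0.09764.

A ≈ 0.0976 Å^(-3/2)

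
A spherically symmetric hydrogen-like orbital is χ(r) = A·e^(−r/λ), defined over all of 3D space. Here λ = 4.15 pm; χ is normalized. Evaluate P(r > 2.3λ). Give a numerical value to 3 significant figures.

With dV = 4πr²dr, the probability is ∫|χ|² dV over r > 2.3λ.
The full normalization integral is A²·[π·λ^3] = 1, fixing A².
In terms of u = r/λ (A², 4π and the length scale all cancel between numerator and denominator), P = [∫_{2.3}^{∞} u^2·e^(-2·u) du] / [∫_{0}^{∞} u^2·e^(-2·u) du].
With ∫ u^2·e^(-2·u) du = -(2·u^2 + 2·u + 1)·e^(-2·u)/4 + C, the region integral is 809·e^(-23/5)/200 and the full one is 1/4.
The region integral divided by the full integral gives P = 0.1626.

P ≈ 0.163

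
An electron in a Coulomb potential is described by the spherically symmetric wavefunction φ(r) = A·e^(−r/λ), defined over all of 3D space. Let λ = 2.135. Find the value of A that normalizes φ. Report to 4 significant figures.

A ≈ 0.1809

Require ∫ |φ|² 4πr² dr = 1 over the whole domain.
The angular integral contributes 4π, leaving ∫₀^∞ r²|φ|² dr.
The integral (without the A² prefactor) comes out to π·λ^3.
So A² = (π·λ^3)^(−1).
Substituting λ = 2.135 gives A² = 0.032708, so A = 0.18085.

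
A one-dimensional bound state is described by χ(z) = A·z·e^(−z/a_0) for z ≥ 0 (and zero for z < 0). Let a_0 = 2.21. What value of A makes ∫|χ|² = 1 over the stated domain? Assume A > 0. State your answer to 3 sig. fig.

Normalization requires ∫|χ|² dz = 1, integrated from 0 to ∞.
With ∫₀^∞ z^2 e^(−αz) dz = 2!/α^3, ∫|χ|² dz = A²·(a_0^3/4).
Hence A² = 1/[a_0^3/4].
Substituting a_0 = 2.21 gives A² = 0.3706, so A = 0.6088.

A ≈ 0.609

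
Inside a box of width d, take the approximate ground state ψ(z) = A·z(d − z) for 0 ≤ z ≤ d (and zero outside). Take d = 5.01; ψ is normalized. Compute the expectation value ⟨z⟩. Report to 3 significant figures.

By definition ⟨z⟩ = ∫ z |ψ(z)|² dz.
Expanding the polynomial and integrating term by term, the ratio of the moment integral to the normalization integral gives ⟨z⟩ = d/2.
Putting d = 5.01 gives 2.505.

⟨z⟩ ≈ 2.51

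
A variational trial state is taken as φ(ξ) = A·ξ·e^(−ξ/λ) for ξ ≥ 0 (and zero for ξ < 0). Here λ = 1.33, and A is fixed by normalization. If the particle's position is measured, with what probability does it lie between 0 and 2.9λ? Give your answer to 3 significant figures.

P ≈ 0.928

The probability is P = ∫ |φ|² dξ over [0, 2.9λ].
Since A² = 1/(λ^3/4), this is the region integral divided by the full normalization integral.
Let u = ξ/λ; then A² and the length scale cancel, so P = ∫_{0}^{2.9} u^2·e^(-2·u) du ÷ ∫_{0}^{∞} u^2·e^(-2·u) du.
With ∫ u^2·e^(-2·u) du = -(2·u^2 + 2·u + 1)·e^(-2·u)/4 + C, the region integral is 1/4 - 1181·e^(-29/5)/200 and the full one is 1/4.
This works out to P = 0.9285.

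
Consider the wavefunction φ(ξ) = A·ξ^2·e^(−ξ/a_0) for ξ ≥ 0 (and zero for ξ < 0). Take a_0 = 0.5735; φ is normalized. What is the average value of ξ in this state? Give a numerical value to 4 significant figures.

⟨ξ⟩ ≈ 1.434

⟨ξ⟩ = ∫ ξ |φ|² dξ over the full domain.
Since the A² factors cancel between numerator and denominator, ⟨ξ⟩ = 5·a_0/2.
Putting a_0 = 0.5735 gives 1.4338.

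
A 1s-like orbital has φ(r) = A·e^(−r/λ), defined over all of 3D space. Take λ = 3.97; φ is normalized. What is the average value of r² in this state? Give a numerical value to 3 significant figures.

⟨r²⟩ = ∫ r^2 |φ|² 4πr² dr over the full domain.
Evaluating both integrals, ⟨r²⟩ = 3·λ^2.
Putting λ = 3.97 gives 47.28.

⟨r^2⟩ ≈ 47.3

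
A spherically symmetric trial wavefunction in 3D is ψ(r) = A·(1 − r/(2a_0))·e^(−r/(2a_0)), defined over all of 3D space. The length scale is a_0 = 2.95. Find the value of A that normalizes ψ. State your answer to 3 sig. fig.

Normalization requires ∫|ψ|² 4πr² dr = 1, integrated from 0 to ∞.
(Spherical symmetry: dV = 4πr² dr.)
Using ∫₀^∞ rⁿ e^(−αr) dr = n!/αⁿ⁺¹, carrying out the integral gives A² · 8·π·a_0^3.
So A² = (8·π·a_0^3)^(−1).
With a_0 = 2.95: A² = 0.001550 and A = 0.03937.

A ≈ 0.0394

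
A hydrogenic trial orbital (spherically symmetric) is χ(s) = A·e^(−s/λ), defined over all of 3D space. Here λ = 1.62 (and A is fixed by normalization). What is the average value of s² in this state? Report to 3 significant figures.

⟨s^2⟩ ≈ 7.87

⟨s²⟩ = ∫ s^2 |χ|² 4πs² ds over the full domain.
The ratio of the moment integral to the normalization integral gives ⟨s²⟩ = 3·λ^2.
With λ = 1.62, ⟨s^2⟩ = 7.873.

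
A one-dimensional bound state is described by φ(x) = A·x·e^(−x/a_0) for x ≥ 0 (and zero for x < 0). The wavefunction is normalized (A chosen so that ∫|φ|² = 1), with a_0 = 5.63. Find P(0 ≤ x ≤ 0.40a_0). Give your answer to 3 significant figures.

P ≈ 0.0474

P = ∫_{0}^{0.40a_0} |φ(x)|² dx.
With A² fixed by ∫|φ|² = 1, i.e. A² = (a_0^3/4)^(−1), substitute and integrate.
In terms of u = x/a_0 (A² and the length scale cancel between numerator and denominator), P = [∫_{0}^{0.40} u^2·e^(-2·u) du] / [∫_{0}^{∞} u^2·e^(-2·u) du].
An antiderivative of u^2·e^(-2·u) is -(2·u^2 + 2·u + 1)·e^(-2·u)/4; evaluating from 0 to 0.40 gives 1/4 - 53·e^(-4/5)/100, while the full integral is 1/4.
Taking the ratio, P = 0.04742.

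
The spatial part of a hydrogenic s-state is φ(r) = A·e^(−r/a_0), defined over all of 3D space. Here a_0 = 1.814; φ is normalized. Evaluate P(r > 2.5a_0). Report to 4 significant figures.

With dV = 4πr²dr, the probability is ∫|φ|² dV over r > 2.5a_0.
Normalization gives A² = 1/(π·a_0^3).
Let u = r/a_0; then A², 4π and the length scale all cancel, so P = ∫_{2.5}^{∞} u^2·e^(-2·u) du ÷ ∫_{0}^{∞} u^2·e^(-2·u) du.
Using ∫ u^2·e^(-2·u) du = -(2·u^2 + 2·u + 1)·e^(-2·u)/4, the numerator is 37·e^(-5)/8 and the denominator is 1/4.
Taking the ratio yields P = 0.12465.

P ≈ 0.1247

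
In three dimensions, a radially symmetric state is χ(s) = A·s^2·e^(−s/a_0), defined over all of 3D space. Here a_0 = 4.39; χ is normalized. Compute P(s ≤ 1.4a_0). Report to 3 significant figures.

P = ∫ |χ|² 4πs² ds over s ≤ 1.4a_0.
Normalization gives A² = 1/(45·π·a_0^7/2).
Substituting u = s/a_0, A², 4π and the length scale all cancel in the ratio: P = ∫_{0}^{1.4} u^6·e^(-2·u) du / ∫_{0}^{∞} u^6·e^(-2·u) du.
Using ∫ u^6·e^(-2·u) du = -(4·u^6 + 12·u^5 + 30·u^4 + 60·u^3 + 90·u^2 + 90·u + 45)·e^(-2·u)/8, the numerator is ≈ 0.13731 and the denominator is 45/8.
This evaluates to P = 0.02441.

P ≈ 0.0244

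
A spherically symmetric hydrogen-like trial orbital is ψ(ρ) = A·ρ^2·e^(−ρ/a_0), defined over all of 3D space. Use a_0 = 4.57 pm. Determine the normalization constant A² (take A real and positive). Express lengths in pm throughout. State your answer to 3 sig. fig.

The normalization condition is ∫|ψ|² 4πρ² dρ = 1 from 0 to ∞.
(Spherical symmetry: dV = 4πρ² dρ.)
∫|ψ|² 4πρ² dρ = A²·(45·π·a_0^7/2).
So A² = (45·π·a_0^7/2)^(−1).
Plugging in a_0 = 4.57 yields A = 0.0005829.

A^2 ≈ 3.40E-7 pm^(-7)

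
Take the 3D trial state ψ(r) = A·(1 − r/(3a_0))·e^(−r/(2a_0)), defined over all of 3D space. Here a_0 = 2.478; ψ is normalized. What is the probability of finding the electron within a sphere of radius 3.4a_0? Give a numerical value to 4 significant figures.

P ≈ 0.3542

With dV = 4πr²dr, the probability is ∫|ψ|² dV over r ≤ 3.4a_0.
The full normalization integral is A²·[8·π·a_0^3/3] = 1, fixing A².
Let u = r/a_0; then A², 4π and the length scale all cancel, so P = ∫_{0}^{3.4} u^2·(1 - u/3)^2·e^(-u) du ÷ ∫_{0}^{∞} u^2·(1 - u/3)^2·e^(-u) du.
With ∫ u^2·(1 - u/3)^2·e^(-u) du = (-u^4 + 2·u^3 - 3·u^2 - 6·u - 6)·e^(-u)/9 + C, the region integral is ≈ 0.236131 and the full one is 2/3.
This evaluates to P = 0.35420.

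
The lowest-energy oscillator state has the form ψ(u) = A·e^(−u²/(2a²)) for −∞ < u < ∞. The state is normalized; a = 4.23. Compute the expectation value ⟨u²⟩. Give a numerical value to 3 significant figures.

⟨u^2⟩ ≈ 8.95

The expectation value is the |ψ|²-weighted average of u^2: ∫ u^2|ψ|² du.
Using the Gaussian integral ∫_{−∞}^{∞} e^(−αu²) du = √(π/α), since the A² factors cancel between numerator and denominator, ⟨u²⟩ = a^2/2.
With a = 4.23, ⟨u^2⟩ = 8.946.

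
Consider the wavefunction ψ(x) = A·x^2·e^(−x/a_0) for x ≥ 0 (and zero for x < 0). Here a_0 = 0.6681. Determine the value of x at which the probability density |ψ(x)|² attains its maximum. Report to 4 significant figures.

Differentiate |ψ(x)|² with respect to x and set to zero.
This gives x = 2·a_0.
With a_0 = 0.6681, the most probable position is 1.3362.

x ≈ 1.336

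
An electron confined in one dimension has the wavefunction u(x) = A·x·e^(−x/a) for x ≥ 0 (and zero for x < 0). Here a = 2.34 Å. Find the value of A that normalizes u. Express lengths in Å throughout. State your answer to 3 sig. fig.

Require ∫ |u|² dx = 1 over the whole domain.
The integral (without the A² prefactor) comes out to a^3/4.
Hence A² = 1/[a^3/4].
Plugging in a = 2.34 yields A = 0.5587.

A ≈ 0.559 Å^(-3/2)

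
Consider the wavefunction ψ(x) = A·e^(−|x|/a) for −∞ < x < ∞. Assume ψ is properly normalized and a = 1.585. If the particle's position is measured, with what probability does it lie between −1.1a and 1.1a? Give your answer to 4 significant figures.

P ≈ 0.8892

The probability is P = ∫ |ψ|² dx over [−1.1a, 1.1a].
With A² fixed by ∫|ψ|² = 1, i.e. A² = (a)^(−1), substitute and integrate.
By symmetry take twice the x ≥ 0 contribution in numerator and denominator; the 2's cancel. Let u = x/a; then A² and the length scale cancel, so P = ∫_{0}^{1.1} e^(-2·u) du ÷ ∫_{0}^{∞} e^(-2·u) du.
Using ∫ e^(-2·u) du = -e^(-2·u)/2, the numerator is 1/2 - e^(-11/5)/2 and the denominator is 1/2.
Taking the ratio, P = 0.88920.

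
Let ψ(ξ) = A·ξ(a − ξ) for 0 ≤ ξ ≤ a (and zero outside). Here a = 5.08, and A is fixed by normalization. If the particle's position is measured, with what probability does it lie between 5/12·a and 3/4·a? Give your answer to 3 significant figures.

P = ∫_{5/12·a}^{3/4·a} |ψ(ξ)|² dξ.
The normalization integral ∫|ψ|²dξ over the whole domain equals a^5/30·A², and A² cancels in the ratio.
Let u = ξ/a; then A² and the length scale cancel, so P = ∫_{5/12}^{3/4} u^2·(1 - u)^2 du ÷ ∫_{0}^{1} u^2·(1 - u)^2 du.
Using ∫ u^2·(1 - u)^2 du = u^3·(6·u^2 - 15·u + 10)/30, the numerator is ≈ 0.018329 and the denominator is 1/30.
Taking the ratio, P = 0.5499.

P ≈ 0.550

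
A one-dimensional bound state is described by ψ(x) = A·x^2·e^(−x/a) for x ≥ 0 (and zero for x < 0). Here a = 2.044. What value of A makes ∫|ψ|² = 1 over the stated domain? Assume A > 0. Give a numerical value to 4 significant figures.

A ≈ 0.1933

Normalization requires ∫|ψ|² dx = 1, integrated from 0 to ∞.
Carrying out the integral gives A² · 3·a^5/4.
Hence A² = 1/[3·a^5/4].
With a = 2.044: A² = 0.037371 and A = 0.19332.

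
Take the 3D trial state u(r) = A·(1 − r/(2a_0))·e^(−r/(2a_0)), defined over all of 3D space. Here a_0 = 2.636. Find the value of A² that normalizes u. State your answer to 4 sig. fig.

A^2 ≈ 0.002172

The normalization condition is ∫|u|² 4πr² dr = 1 from 0 to ∞.
The angular integral contributes 4π, leaving ∫₀^∞ r²|u|² dr.
With u = A·(1 − r/(2a_0))·e^(−r/(2a_0)), the integral evaluates to A²·[8·π·a_0^3].
Setting this equal to 1 gives A² = 1/(8·π·a_0^3).
Plugging in a_0 = 2.636 yields A = 0.046608.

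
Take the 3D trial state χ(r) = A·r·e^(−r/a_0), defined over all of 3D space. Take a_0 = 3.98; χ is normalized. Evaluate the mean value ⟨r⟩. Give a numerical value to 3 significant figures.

⟨r⟩ ≈ 9.95

By definition ⟨r⟩ = ∫ r |χ(r)|² 4πr² dr.
Recall ∫₀^∞ r^m e^(−r/β) dr = m!·β^(m+1), evaluating both integrals, ⟨r⟩ = 5·a_0/2.
Putting a_0 = 3.98 gives 9.950.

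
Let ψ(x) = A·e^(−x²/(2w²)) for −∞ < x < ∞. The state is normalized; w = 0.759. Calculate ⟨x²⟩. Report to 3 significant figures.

⟨x^2⟩ ≈ 0.288

⟨x²⟩ = ∫ x^2 |ψ|² dx over the full domain.
Since the A² factors cancel between numerator and denominator, ⟨x²⟩ = w^2/2.
With w = 0.759, ⟨x^2⟩ = 0.2880.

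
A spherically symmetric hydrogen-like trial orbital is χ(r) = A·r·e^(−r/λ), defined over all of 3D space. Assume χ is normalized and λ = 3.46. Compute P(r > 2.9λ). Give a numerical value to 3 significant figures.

P ≈ 0.313

P = ∫ |χ|² 4πr² dr over r > 2.9λ.
Normalization gives A² = 1/(3·π·λ^5).
Substituting u = r/λ, A², 4π and the length scale all cancel in the ratio: P = ∫_{2.9}^{∞} u^4·e^(-2·u) du / ∫_{0}^{∞} u^4·e^(-2·u) du.
An antiderivative of u^4·e^(-2·u) is -(u^4/2 + u^3 + 3·u^2/2 + 3·u/2 + 3/4)·e^(-2·u); evaluating from 2.9 to ∞ gives ≈ 0.23454, while the full integral is 3/4.
Taking the ratio yields P = 0.3127.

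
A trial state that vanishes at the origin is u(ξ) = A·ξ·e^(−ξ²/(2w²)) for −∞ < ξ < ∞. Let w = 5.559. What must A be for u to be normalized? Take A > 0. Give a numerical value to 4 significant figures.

Normalization requires ∫|u|² dξ = 1, integrated from −∞ to ∞.
With ∫_{−∞}^{∞} ξ^(2m) e^(−αξ²) dξ = (2m−1)!!·√π / (2^m α^(m+1/2)), the integral (without the A² prefactor) comes out to √(π)·w^3/2.
Plugging in w = 5.559 yields A = 0.081046.

A ≈ 0.08105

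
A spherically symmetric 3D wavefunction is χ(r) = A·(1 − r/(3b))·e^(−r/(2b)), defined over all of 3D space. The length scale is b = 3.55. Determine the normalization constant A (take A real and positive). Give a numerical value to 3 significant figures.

Normalization requires ∫|χ|² 4πr² dr = 1, integrated from 0 to ∞.
In 3D with spherical symmetry the volume element is 4πr² dr.
The integral (without the A² prefactor) comes out to 8·π·b^3/3.
Hence A² = 1/[8·π·b^3/3].
Substituting b = 3.55 gives A² = 0.002668, so A = 0.05165.

A ≈ 0.0517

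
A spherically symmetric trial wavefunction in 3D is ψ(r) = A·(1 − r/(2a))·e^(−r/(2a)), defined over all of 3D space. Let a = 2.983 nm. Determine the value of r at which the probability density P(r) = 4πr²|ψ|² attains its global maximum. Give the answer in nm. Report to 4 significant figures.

Differentiate P(r) = 4πr²|ψ|² with respect to r and set to zero.
Solving yields r = a·(√(5) + 3).
With a = 2.983, the most probable radial distance is 15.619 nm.

r ≈ 15.62 nm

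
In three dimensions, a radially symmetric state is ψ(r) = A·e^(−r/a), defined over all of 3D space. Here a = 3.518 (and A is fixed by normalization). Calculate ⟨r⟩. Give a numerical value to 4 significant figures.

⟨r⟩ ≈ 5.277

⟨r⟩ = ∫ r |ψ|² 4πr² dr over the full domain.
Using ∫₀^∞ rⁿ e^(−αr) dr = n!/αⁿ⁺¹, evaluating both integrals, ⟨r⟩ = 3·a/2.
With a = 3.518, ⟨r⟩ = 5.2770.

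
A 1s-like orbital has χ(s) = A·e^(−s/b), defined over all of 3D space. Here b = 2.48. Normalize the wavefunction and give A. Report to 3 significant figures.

A ≈ 0.144

Require ∫ |χ|² 4πs² ds = 1 over the whole domain.
In 3D with spherical symmetry the volume element is 4πs² ds.
The integral (without the A² prefactor) comes out to π·b^3.
So A² = (π·b^3)^(−1).
Plugging in b = 2.48 yields A = 0.1445.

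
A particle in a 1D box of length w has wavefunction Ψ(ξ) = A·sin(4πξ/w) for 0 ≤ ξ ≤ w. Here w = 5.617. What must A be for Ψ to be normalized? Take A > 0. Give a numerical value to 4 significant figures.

A ≈ 0.5967

Normalization requires ∫|Ψ|² dξ = 1, integrated from 0 to w.
With ∫₀^w sin²(nπξ/w) dξ = w/2, carrying out the integral gives A² · w/2.
With w = 5.617: A² = 0.35606 and A = 0.59671.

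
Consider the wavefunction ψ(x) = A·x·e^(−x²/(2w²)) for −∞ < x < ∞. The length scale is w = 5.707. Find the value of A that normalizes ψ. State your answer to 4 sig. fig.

A ≈ 0.07791

Normalization requires ∫|ψ|² dx = 1, integrated from −∞ to ∞.
With ∫_{−∞}^{∞} x^(2m) e^(−αx²) dx = (2m−1)!!·√π / (2^m α^(m+1/2)), the integral (without the A² prefactor) comes out to √(π)·w^3/2.
With w = 5.707: A² = 0.0060706 and A = 0.077914.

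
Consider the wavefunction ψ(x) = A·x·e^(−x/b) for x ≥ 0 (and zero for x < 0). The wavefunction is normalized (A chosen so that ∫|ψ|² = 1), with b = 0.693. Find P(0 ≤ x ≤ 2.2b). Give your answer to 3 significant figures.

P ≈ 0.815

P = ∫_{0}^{2.2b} |ψ(x)|² dx.
The normalization integral ∫|ψ|²dx over the whole domain equals b^3/4·A², and A² cancels in the ratio.
In terms of u = x/b (A² and the length scale cancel between numerator and denominator), P = [∫_{0}^{2.2} u^2·e^(-2·u) du] / [∫_{0}^{∞} u^2·e^(-2·u) du].
Using ∫ u^2·e^(-2·u) du = -(2·u^2 + 2·u + 1)·e^(-2·u)/4, the numerator is 1/4 - 377·e^(-22/5)/100 and the denominator is 1/4.
Evaluating gives P = 0.8149.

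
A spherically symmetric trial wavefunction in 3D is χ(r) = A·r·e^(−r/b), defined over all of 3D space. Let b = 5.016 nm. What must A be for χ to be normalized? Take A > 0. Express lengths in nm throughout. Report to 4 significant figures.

The normalization condition is ∫|χ|² 4πr² dr = 1 from 0 to ∞.
(Spherical symmetry: dV = 4πr² dr.)
Recall ∫₀^∞ r^m e^(−r/β) dr = m!·β^(m+1), with χ = A·r·e^(−r/b), the integral evaluates to A²·[3·π·b^5].
So A² = (3·π·b^5)^(−1).
With b = 5.016: A² = 0.000033415 and A = 0.0057806.

A ≈ 0.005781 nm^(-5/2)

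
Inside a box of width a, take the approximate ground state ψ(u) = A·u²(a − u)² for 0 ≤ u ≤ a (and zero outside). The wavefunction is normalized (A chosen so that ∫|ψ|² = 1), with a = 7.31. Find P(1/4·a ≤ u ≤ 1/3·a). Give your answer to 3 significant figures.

P ≈ 0.0959

The probability is P = ∫ |ψ|² du over [1/4·a, 1/3·a].
Since A² = 1/(a^9/630), this is the region integral divided by the full normalization integral.
Substituting t = u/a, A² and the length scale cancel in the ratio: P = ∫_{1/4}^{1/3} t^4·(1 - t)^4 dt / ∫_{0}^{1} t^4·(1 - t)^4 dt.
An antiderivative of t^4·(1 - t)^4 is t^5·(70·t^4 - 315·t^3 + 540·t^2 - 420·t + 126)/630; evaluating from 1/4 to 1/3 gives ≈ 0.00015225, while the full integral is 1/630.
This works out to P = 0.09592.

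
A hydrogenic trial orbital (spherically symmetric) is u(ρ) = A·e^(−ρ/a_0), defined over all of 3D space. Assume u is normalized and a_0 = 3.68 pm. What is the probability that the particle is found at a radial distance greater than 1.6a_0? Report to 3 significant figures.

P ≈ 0.380

Integrate the radial probability density 4πρ²|u|² over ρ > 1.6a_0.
A² is fixed by ∫₀^∞ 4πρ²|u|² dρ = 1, i.e. A² = (π·a_0^3)^(−1).
In terms of t = ρ/a_0 (A², 4π and the length scale all cancel between numerator and denominator), P = [∫_{1.6}^{∞} t^2·e^(-2·t) dt] / [∫_{0}^{∞} t^2·e^(-2·t) dt].
With ∫ t^2·e^(-2·t) dt = -(2·t^2 + 2·t + 1)·e^(-2·t)/4 + C, the region integral is 233·e^(-16/5)/100 and the full one is 1/4.
This evaluates to P = 0.3799.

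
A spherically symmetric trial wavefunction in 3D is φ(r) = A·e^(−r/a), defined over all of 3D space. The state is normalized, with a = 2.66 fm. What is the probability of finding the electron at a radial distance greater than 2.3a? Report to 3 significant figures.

With dV = 4πr²dr, the probability is ∫|φ|² dV over r > 2.3a.
The full normalization integral is A²·[π·a^3] = 1, fixing A².
Substituting u = r/a, A², 4π and the length scale all cancel in the ratio: P = ∫_{2.3}^{∞} u^2·e^(-2·u) du / ∫_{0}^{∞} u^2·e^(-2·u) du.
With ∫ u^2·e^(-2·u) du = -(2·u^2 + 2·u + 1)·e^(-2·u)/4 + C, the region integral is 809·e^(-23/5)/200 and the full one is 1/4.
The region integral divided by the full integral gives P = 0.1626.

P ≈ 0.163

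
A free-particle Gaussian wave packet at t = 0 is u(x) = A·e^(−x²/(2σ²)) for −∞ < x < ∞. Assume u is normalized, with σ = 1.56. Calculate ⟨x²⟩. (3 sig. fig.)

The expectation value is the |u|²-weighted average of x^2: ∫ x^2|u|² dx.
Differentiating ∫e^(−αx²) dx = √(π/α) under α to get the higher moments, since the A² factors cancel between numerator and denominator, ⟨x²⟩ = σ^2/2.
With σ = 1.56, ⟨x^2⟩ = 1.217.

⟨x^2⟩ ≈ 1.22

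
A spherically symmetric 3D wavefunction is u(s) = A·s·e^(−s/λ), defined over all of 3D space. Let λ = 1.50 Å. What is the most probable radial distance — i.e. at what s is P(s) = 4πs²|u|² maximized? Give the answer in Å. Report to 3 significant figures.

The maximum of P(s) = 4πs²|u|² occurs where its derivative vanishes.
This gives s = 2·λ.
With λ = 1.50, the most probable radial distance is 3.000 Å.

s ≈ 3.00 Å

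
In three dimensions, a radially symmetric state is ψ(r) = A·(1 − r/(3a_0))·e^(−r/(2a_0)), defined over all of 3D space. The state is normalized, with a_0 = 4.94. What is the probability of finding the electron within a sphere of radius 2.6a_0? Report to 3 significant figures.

Integrate the radial probability density 4πr²|ψ|² over r ≤ 2.6a_0.
Normalization gives A² = 1/(8·π·a_0^3/3).
Substituting u = r/a_0, A², 4π and the length scale all cancel in the ratio: P = ∫_{0}^{2.6} u^2·(1 - u/3)^2·e^(-u) du / ∫_{0}^{∞} u^2·(1 - u/3)^2·e^(-u) du.
With ∫ u^2·(1 - u/3)^2·e^(-u) du = (-u^4 + 2·u^3 - 3·u^2 - 6·u - 6)·e^(-u)/9 + C, the region integral is ≈ 0.23402 and the full one is 2/3.
This evaluates to P = 0.3510.

P ≈ 0.351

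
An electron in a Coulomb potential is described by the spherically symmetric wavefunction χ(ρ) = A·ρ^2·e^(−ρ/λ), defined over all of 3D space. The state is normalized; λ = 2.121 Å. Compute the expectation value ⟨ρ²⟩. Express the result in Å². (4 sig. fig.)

⟨ρ²⟩ = ∫ ρ^2 |χ|² 4πρ² dρ over the full domain.
Since the A² factors cancel between numerator and denominator, ⟨ρ²⟩ = 14·λ^2.
With λ = 2.121, ⟨ρ^2⟩ = 62.981.

⟨ρ^2⟩ ≈ 62.98 Å^2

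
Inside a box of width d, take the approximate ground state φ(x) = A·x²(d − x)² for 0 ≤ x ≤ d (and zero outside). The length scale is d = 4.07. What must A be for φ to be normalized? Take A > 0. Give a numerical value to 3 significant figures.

A ≈ 0.0453

The normalization condition is ∫|φ|² dx = 1 from 0 to d.
Expanding the polynomial and integrating term by term, with φ = A·x²(d − x)², the integral evaluates to A²·[d^9/630].
Setting this equal to 1 gives A² = 1/(d^9/630).
Plugging in d = 4.07 yields A = 0.04534.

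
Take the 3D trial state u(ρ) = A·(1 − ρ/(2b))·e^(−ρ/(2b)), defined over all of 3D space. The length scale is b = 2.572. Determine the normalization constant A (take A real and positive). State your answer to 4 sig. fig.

Require ∫ |u|² 4πρ² dρ = 1 over the whole domain.
The integral (without the A² prefactor) comes out to 8·π·b^3.
Plugging in b = 2.572 yields A = 0.048359.

A ≈ 0.04836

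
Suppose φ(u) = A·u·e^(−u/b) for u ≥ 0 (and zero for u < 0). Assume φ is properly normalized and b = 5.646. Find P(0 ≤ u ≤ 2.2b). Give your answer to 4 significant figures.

|φ|² is the probability density, so P = ∫_{0}^{2.2b} |φ|² du.
The normalization integral ∫|φ|²du over the whole domain equals b^3/4·A², and A² cancels in the ratio.
Let t = u/b; then A² and the length scale cancel, so P = ∫_{0}^{2.2} t^2·e^(-2·t) dt ÷ ∫_{0}^{∞} t^2·e^(-2·t) dt.
Using ∫ t^2·e^(-2·t) dt = -(2·t^2 + 2·t + 1)·e^(-2·t)/4, the numerator is 1/4 - 377·e^(-22/5)/100 and the denominator is 1/4.
The result is P = 0.81486.

P ≈ 0.8149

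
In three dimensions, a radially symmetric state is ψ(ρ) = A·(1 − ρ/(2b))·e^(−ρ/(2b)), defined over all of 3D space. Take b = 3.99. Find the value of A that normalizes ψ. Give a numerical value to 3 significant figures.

A ≈ 0.0250

We need A² ∫|f|² 4πρ² dρ = 1, taking the integral from 0 to ∞.
With ∫₀^∞ ρ^4 e^(−αρ) dρ = 4!/α^5, the integral (without the A² prefactor) comes out to 8·π·b^3.
Hence A² = 1/[8·π·b^3].
Plugging in b = 3.99 yields A = 0.02503.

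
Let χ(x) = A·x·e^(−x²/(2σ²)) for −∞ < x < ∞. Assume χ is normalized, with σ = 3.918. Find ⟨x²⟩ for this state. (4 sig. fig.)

By definition ⟨x²⟩ = ∫ x^2 |χ(x)|² dx.
Differentiating ∫e^(−αx²) dx = √(π/α) under α to get the higher moments, the ratio of the moment integral to the normalization integral gives ⟨x²⟩ = 3·σ^2/2.
Putting σ = 3.918 gives 23.026.

⟨x^2⟩ ≈ 23.03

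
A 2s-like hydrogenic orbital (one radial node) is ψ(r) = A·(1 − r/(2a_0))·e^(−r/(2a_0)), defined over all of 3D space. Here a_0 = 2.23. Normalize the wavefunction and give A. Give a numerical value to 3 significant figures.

The normalization condition is ∫|ψ|² 4πr² dr = 1 from 0 to ∞.
The angular integral contributes 4π, leaving ∫₀^∞ r²|ψ|² dr.
The integral (without the A² prefactor) comes out to 8·π·a_0^3.
So A² = (8·π·a_0^3)^(−1).
Substituting a_0 = 2.23 gives A² = 0.003588, so A = 0.05990.

A ≈ 0.0599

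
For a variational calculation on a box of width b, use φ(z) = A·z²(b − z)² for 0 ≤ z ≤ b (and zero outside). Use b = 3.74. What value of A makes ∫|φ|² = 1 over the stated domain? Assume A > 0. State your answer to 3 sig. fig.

A ≈ 0.0663

The normalization condition is ∫|φ|² dz = 1 from 0 to b.
Expanding the polynomial and integrating term by term, with φ = A·z²(b − z)², the integral evaluates to A²·[b^9/630].
So A² = (b^9/630)^(−1).
Plugging in b = 3.74 yields A = 0.06634.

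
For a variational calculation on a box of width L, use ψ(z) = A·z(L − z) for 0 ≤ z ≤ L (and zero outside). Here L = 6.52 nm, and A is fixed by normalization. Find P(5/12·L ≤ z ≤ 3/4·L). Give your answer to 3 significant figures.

P ≈ 0.550

P = ∫_{5/12·L}^{3/4·L} |ψ(z)|² dz.
Since A² = 1/(L^5/30), this is the region integral divided by the full normalization integral.
In terms of u = z/L (A² and the length scale cancel between numerator and denominator), P = [∫_{5/12}^{3/4} u^2·(1 - u)^2 du] / [∫_{0}^{1} u^2·(1 - u)^2 du].
With ∫ u^2·(1 - u)^2 du = u^3·(6·u^2 - 15·u + 10)/30 + C, the region integral is ≈ 0.018329 and the full one is 1/30.
Taking the ratio, P = 0.5499.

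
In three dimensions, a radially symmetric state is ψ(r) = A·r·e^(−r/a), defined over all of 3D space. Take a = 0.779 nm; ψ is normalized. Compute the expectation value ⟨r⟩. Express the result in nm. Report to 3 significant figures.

⟨r⟩ ≈ 1.95 nm

⟨r⟩ = ∫ r |ψ|² 4πr² dr over the full domain.
The ratio of the moment integral to the normalization integral gives ⟨r⟩ = 5·a/2.
Putting a = 0.779 gives 1.948.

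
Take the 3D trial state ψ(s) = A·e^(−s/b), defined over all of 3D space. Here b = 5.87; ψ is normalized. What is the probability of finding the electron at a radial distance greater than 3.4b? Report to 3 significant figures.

With dV = 4πs²ds, the probability is ∫|ψ|² dV over s > 3.4b.
Normalization gives A² = 1/(π·b^3).
Let u = s/b; then A², 4π and the length scale all cancel, so P = ∫_{3.4}^{∞} u^2·e^(-2·u) du ÷ ∫_{0}^{∞} u^2·e^(-2·u) du.
With ∫ u^2·e^(-2·u) du = -(2·u^2 + 2·u + 1)·e^(-2·u)/4 + C, the region integral is 773·e^(-34/5)/100 and the full one is 1/4.
This evaluates to P = 0.03444.

P ≈ 0.0344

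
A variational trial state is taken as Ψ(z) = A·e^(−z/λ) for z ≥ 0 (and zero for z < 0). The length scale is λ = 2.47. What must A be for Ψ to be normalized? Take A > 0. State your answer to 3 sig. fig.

A ≈ 0.900

Require ∫ |Ψ|² dz = 1 over the whole domain.
Carrying out the integral gives A² · λ/2.
Substituting λ = 2.47 gives A² = 0.8097, so A = 0.8998.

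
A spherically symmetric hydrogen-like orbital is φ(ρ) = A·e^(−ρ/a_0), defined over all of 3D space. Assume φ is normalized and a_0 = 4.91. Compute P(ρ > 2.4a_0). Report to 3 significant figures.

Integrate the radial probability density 4πρ²|φ|² over ρ > 2.4a_0.
The full normalization integral is A²·[π·a_0^3] = 1, fixing A².
Let u = ρ/a_0; then A², 4π and the length scale all cancel, so P = ∫_{2.4}^{∞} u^2·e^(-2·u) du ÷ ∫_{0}^{∞} u^2·e^(-2·u) du.
An antiderivative of u^2·e^(-2·u) is -(2·u^2 + 2·u + 1)·e^(-2·u)/4; evaluating from 2.4 to ∞ gives 433·e^(-24/5)/100, while the full integral is 1/4.
Taking the ratio yields P = 0.1425.

P ≈ 0.143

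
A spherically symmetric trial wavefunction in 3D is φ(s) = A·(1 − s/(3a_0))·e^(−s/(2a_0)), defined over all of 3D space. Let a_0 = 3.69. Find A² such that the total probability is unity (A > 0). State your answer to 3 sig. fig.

We need A² ∫|f|² 4πs² ds = 1, taking the integral from 0 to ∞.
The angular integral contributes 4π, leaving ∫₀^∞ s²|φ|² ds.
With ∫₀^∞ s^4 e^(−αs) ds = 4!/α^5, the integral (without the A² prefactor) comes out to 8·π·a_0^3/3.
Setting this equal to 1 gives A² = 1/(8·π·a_0^3/3).
With a_0 = 3.69: A² = 0.002376 and A = 0.04874.

A^2 ≈ 0.00238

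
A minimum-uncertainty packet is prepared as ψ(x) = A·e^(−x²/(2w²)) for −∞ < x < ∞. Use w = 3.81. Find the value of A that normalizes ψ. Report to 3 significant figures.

A ≈ 0.385

Require ∫ |ψ|² dx = 1 over the whole domain.
With ψ = A·e^(−x²/(2w²)), the integral evaluates to A²·[√(π)·w].
Setting this equal to 1 gives A² = 1/(√(π)·w).
Plugging in w = 3.81 yields A = 0.3848.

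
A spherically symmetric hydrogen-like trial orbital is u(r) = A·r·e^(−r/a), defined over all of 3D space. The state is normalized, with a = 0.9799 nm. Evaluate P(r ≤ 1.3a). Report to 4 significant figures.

With dV = 4πr²dr, the probability is ∫|u|² dV over r ≤ 1.3a.
Normalization gives A² = 1/(3·π·a^5).
Substituting t = r/a, A², 4π and the length scale all cancel in the ratio: P = ∫_{0}^{1.3} t^4·e^(-2·t) dt / ∫_{0}^{∞} t^4·e^(-2·t) dt.
Using ∫ t^4·e^(-2·t) dt = -(t^4/2 + t^3 + 3·t^2/2 + 3·t/2 + 3/4)·e^(-2·t), the numerator is ≈ 0.0919324 and the denominator is 3/4.
Taking the ratio yields P = 0.12258.

P ≈ 0.1226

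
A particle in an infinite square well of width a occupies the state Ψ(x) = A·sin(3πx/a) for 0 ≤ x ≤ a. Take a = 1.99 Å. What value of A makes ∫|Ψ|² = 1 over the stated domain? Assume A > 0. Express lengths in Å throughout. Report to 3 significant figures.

A ≈ 1.00 Å^(-1/2)

We need A² ∫|f|² dx = 1, taking the integral from 0 to a.
Using sin²θ = (1 − cos 2θ)/2, ∫|Ψ|² dx = A²·(a/2).
Substituting a = 1.99 gives A² = 1.005, so A = 1.003.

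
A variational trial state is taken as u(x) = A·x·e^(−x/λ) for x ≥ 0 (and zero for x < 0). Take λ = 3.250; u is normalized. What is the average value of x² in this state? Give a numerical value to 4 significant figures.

⟨x^2⟩ ≈ 31.69

The expectation value is the |u|²-weighted average of x^2: ∫ x^2|u|² dx.
Evaluating both integrals, ⟨x²⟩ = 3·λ^2.
With λ = 3.250, ⟨x^2⟩ = 31.688.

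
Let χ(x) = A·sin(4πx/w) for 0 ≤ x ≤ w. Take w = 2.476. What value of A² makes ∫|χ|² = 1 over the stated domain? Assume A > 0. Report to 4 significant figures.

We need A² ∫|f|² dx = 1, taking the integral from 0 to w.
With χ = A·sin(4πx/w), the integral evaluates to A²·[w/2].
So A² = (w/2)^(−1).
Plugging in w = 2.476 yields A = 0.89875.

A^2 ≈ 0.8078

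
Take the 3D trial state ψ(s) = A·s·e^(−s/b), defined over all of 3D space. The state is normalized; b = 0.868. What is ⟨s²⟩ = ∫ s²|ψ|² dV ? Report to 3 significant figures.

The expectation value is the |ψ|²-weighted average of s^2: ∫ s^2|ψ|² 4πs² ds.
With ∫₀^∞ s^6 e^(−αs) ds = 6!/α^7, since the A² factors cancel between numerator and denominator, ⟨s²⟩ = 15·b^2/2.
With b = 0.868, ⟨s^2⟩ = 5.651.

⟨s^2⟩ ≈ 5.65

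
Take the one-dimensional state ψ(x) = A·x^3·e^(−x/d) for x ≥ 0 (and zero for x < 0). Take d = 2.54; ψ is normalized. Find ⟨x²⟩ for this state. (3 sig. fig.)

The expectation value is the |ψ|²-weighted average of x^2: ∫ x^2|ψ|² dx.
Evaluating both integrals, ⟨x²⟩ = 14·d^2.
Putting d = 2.54 gives 90.32.

⟨x^2⟩ ≈ 90.3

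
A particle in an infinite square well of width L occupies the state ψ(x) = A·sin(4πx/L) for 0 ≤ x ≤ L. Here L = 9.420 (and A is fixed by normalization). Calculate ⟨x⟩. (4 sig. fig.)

The expectation value is the |ψ|²-weighted average of x: ∫ x|ψ|² dx.
Since the A² factors cancel between numerator and denominator, ⟨x⟩ = L/2.
Putting L = 9.420 gives 4.7100.

⟨x⟩ ≈ 4.710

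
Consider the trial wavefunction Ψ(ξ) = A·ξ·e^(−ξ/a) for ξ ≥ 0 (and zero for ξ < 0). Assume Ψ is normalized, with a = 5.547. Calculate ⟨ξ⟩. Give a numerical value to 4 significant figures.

⟨ξ⟩ ≈ 8.321

⟨ξ⟩ = ∫ ξ |Ψ|² dξ over the full domain.
Using ∫₀^∞ ξⁿ e^(−αξ) dξ = n!/αⁿ⁺¹, since the A² factors cancel between numerator and denominator, ⟨ξ⟩ = 3·a/2.
Putting a = 5.547 gives 8.3205.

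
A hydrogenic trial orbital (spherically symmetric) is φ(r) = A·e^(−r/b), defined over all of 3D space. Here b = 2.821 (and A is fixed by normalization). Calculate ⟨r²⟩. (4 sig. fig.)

⟨r^2⟩ ≈ 23.87

By definition ⟨r²⟩ = ∫ r^2 |φ(r)|² 4πr² dr.
With ∫₀^∞ r^4 e^(−αr) dr = 4!/α^5, since the A² factors cancel between numerator and denominator, ⟨r²⟩ = 3·b^2.
With b = 2.821, ⟨r^2⟩ = 23.874.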